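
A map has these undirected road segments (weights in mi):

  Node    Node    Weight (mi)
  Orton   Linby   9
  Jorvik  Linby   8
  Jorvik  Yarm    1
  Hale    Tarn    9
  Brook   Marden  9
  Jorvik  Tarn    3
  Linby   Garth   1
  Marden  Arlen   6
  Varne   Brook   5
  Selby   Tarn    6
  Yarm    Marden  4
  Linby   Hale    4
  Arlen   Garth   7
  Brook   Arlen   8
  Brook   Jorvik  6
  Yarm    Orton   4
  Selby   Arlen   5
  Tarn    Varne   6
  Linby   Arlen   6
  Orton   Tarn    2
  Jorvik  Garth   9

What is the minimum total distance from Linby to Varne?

17 mi

Shortest distances from Linby:
Linby: 0
Garth: 1  (via Linby)
Hale: 4  (via Linby)
Arlen: 6  (via Linby)
Jorvik: 8  (via Linby)
Orton: 9  (via Linby)
Yarm: 9  (via Jorvik)
Selby: 11  (via Arlen)
Tarn: 11  (via Jorvik)
Marden: 12  (via Arlen)
Brook: 14  (via Arlen)
Varne: 17  (via Tarn)
Shortest route: Linby → Jorvik → Tarn → Varne = 17 mi.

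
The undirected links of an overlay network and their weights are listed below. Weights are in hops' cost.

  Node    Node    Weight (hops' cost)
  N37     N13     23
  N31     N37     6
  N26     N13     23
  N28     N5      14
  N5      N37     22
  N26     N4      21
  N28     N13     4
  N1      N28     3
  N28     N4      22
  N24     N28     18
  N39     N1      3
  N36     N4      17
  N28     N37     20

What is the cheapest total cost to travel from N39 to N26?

33 hops' cost

Compare a few routes:
N39 → N1 → N28 → N13 → N26: 3+3+4+23 = 33
N39 → N1 → N28 → N4 → N26: 3+3+22+21 = 49
N39 → N1 → N28 → N37 → N13 → N26: 3+3+20+23+23 = 72
The minimum is 33 hops' cost via N39 → N1 → N28 → N13 → N26.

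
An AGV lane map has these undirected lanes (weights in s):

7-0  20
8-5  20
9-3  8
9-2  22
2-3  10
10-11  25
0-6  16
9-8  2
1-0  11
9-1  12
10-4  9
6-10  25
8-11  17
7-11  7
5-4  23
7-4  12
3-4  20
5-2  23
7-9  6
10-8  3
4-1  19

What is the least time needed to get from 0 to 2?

Candidate routes:
0 - 1 - 9 - 3 - 2: 11+12+8+10 = 41
0 - 7 - 9 - 3 - 2: 20+6+8+10 = 44
0 - 1 - 9 - 2: 11+12+22 = 45
The minimum is 41 s via 0 - 1 - 9 - 3 - 2.

41 s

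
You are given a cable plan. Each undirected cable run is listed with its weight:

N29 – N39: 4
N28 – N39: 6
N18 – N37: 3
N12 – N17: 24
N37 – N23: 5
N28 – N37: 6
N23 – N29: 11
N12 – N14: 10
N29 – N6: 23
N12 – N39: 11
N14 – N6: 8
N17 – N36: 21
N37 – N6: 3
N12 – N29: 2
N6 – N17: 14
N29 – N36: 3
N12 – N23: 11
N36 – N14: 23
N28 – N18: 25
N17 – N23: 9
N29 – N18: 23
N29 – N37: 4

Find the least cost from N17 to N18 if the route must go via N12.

Best N17 to N12: N17–N23–N12 costing 20
Shortest N12→N18: N12–N29–N37–N18 = 9
Total via N12: 20 + 9 = 29.

29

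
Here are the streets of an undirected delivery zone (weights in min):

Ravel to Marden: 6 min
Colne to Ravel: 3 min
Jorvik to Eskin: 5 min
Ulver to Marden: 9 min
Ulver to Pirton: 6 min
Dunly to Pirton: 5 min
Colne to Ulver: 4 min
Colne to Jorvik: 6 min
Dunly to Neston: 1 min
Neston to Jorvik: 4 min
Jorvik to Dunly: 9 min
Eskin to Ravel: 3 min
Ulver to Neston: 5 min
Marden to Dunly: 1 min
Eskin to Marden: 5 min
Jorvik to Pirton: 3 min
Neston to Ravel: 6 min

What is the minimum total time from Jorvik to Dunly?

Enumerating some paths:
Jorvik - Neston - Dunly: 4+1 = 5
Jorvik - Pirton - Dunly: 3+5 = 8
Jorvik - Dunly: 9 = 9
Cheapest is Jorvik - Neston - Dunly at 5 min.

5 min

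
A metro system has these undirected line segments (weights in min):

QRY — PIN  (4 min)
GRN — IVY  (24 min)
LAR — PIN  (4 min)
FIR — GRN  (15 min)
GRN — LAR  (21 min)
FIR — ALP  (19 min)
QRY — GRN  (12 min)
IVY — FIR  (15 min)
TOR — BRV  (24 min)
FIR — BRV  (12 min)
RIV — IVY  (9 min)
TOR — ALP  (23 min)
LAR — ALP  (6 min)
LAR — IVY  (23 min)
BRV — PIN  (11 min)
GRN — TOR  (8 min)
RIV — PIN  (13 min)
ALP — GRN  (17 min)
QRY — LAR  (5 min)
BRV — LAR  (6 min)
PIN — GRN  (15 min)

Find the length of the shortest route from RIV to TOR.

36 min

Compare a few routes:
RIV - PIN - GRN - TOR: 13+15+8 = 36
RIV - PIN - QRY - GRN - TOR: 13+4+12+8 = 37
Cheapest is RIV - PIN - GRN - TOR at 36 min.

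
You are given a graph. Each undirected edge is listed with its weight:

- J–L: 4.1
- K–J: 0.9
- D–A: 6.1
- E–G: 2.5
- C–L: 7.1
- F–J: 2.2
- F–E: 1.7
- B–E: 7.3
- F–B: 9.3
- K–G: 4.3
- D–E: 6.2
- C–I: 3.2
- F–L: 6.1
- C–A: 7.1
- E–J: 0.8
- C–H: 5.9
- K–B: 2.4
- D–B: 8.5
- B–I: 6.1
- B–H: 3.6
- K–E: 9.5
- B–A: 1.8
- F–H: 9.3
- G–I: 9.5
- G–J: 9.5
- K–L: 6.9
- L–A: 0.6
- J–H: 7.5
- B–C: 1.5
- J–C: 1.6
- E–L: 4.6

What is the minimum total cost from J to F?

2.2

Enumerating some paths:
J–E–F: 0.8+1.7 = 2.5
J–F: 2.2 = 2.2
The minimum is 2.2 via J–F.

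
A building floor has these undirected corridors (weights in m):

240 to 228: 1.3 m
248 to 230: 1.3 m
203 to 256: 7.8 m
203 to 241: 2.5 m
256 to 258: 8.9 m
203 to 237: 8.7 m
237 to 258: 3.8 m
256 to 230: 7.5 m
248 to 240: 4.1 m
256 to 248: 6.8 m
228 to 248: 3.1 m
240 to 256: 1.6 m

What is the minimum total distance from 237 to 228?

15.6 m

Shortest distances from 237:
237: 0
258: 3.8  (via 237)
203: 8.7  (via 237)
241: 11.2  (via 203)
256: 12.7  (via 258)
240: 14.3  (via 256)
228: 15.6  (via 240)
Shortest route: 237 → 258 → 256 → 240 → 228 = 15.6 m.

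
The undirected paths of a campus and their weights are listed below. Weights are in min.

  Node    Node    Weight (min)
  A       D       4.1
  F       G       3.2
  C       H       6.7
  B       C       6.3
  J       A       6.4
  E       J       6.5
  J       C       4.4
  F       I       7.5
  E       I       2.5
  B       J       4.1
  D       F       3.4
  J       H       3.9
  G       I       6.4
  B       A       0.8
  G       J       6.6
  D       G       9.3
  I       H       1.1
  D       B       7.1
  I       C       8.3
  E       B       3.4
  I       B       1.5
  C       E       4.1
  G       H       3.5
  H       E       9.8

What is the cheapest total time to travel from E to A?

Enumerating some paths:
E–I–B–A: 2.5+1.5+0.8 = 4.8
E–B–A: 3.4+0.8 = 4.2
Cheapest is E–B–A at 4.2 min.

4.2 min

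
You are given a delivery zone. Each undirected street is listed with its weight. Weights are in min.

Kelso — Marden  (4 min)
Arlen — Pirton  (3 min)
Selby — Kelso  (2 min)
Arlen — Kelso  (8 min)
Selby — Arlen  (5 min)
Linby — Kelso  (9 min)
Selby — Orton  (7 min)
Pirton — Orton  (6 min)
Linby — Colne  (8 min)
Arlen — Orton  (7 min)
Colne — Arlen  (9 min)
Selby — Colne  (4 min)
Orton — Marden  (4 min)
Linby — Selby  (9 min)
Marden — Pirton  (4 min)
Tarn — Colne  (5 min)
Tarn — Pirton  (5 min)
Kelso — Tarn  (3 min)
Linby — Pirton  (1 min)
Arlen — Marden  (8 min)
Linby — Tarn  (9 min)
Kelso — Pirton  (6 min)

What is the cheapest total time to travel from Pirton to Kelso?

6 min

Settle nodes by increasing distance from Pirton:
Pirton: 0
Linby: 1  (via Pirton)
Arlen: 3  (via Pirton)
Marden: 4  (via Pirton)
Tarn: 5  (via Pirton)
Orton: 6  (via Pirton)
Kelso: 6  (via Pirton)
Shortest route: Pirton → Kelso = 6 min.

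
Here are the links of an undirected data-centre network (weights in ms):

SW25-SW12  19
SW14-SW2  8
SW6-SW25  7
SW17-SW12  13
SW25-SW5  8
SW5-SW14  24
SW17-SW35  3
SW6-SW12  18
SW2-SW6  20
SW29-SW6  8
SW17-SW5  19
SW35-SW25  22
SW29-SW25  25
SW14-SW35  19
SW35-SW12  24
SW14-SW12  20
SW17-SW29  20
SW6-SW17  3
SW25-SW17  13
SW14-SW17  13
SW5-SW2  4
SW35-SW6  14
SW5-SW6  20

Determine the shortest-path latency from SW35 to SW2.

24 ms

Enumerating some paths:
SW35–SW17–SW6–SW25–SW5–SW2: 3+3+7+8+4 = 25
SW35–SW17–SW14–SW2: 3+13+8 = 24
Cheapest is SW35–SW17–SW14–SW2 at 24 ms.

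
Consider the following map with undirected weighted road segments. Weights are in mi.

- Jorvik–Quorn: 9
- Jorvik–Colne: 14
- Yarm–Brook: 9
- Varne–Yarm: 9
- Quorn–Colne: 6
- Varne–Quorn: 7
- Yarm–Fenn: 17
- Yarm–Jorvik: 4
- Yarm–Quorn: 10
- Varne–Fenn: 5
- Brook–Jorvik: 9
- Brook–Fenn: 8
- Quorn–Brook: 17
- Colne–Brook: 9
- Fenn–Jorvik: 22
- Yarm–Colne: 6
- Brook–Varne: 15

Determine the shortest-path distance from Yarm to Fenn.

Enumerating some paths:
Yarm → Brook → Fenn: 9+8 = 17
Yarm → Varne → Fenn: 9+5 = 14
Cheapest is Yarm → Varne → Fenn at 14 mi.

14 mi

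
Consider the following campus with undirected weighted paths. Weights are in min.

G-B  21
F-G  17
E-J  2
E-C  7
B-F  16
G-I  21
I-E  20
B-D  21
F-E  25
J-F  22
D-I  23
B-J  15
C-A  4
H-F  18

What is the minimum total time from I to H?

56 min

Settle nodes by increasing distance from I:
I: 0
E: 20  (via I)
G: 21  (via I)
J: 22  (via E)
D: 23  (via I)
C: 27  (via E)
A: 31  (via C)
B: 37  (via J)
F: 38  (via G)
H: 56  (via F)
Shortest route: I → G → F → H = 56 min.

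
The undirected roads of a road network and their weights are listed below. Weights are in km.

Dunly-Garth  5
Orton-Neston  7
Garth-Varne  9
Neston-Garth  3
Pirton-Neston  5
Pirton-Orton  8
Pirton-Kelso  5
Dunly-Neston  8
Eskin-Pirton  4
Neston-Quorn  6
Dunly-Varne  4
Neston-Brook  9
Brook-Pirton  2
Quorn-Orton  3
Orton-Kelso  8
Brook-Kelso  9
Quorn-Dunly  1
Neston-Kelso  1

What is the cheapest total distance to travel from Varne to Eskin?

20 km

Shortest distances from Varne:
Varne: 0
Dunly: 4  (via Varne)
Quorn: 5  (via Dunly)
Orton: 8  (via Quorn)
Garth: 9  (via Varne)
Neston: 11  (via Quorn)
Kelso: 12  (via Neston)
Pirton: 16  (via Orton)
Brook: 18  (via Pirton)
Eskin: 20  (via Pirton)
Shortest route: Varne–Dunly–Quorn–Orton–Pirton–Eskin = 20 km.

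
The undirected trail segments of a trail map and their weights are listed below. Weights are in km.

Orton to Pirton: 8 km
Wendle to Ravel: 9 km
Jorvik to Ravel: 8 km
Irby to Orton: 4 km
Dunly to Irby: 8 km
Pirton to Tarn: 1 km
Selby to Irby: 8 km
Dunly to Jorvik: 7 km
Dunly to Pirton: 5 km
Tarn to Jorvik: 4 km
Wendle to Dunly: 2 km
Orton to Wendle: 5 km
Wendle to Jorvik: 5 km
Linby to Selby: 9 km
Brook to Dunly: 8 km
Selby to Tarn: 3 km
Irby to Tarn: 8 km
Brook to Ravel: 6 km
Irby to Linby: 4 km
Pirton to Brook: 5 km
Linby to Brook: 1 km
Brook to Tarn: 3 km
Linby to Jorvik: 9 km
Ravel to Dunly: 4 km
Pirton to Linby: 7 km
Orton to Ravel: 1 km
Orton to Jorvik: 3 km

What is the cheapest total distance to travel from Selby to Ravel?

Compare a few routes:
Selby → Tarn → Brook → Ravel: 3+3+6 = 12
Selby → Tarn → Jorvik → Orton → Ravel: 3+4+3+1 = 11
The minimum is 11 km via Selby → Tarn → Jorvik → Orton → Ravel.

11 km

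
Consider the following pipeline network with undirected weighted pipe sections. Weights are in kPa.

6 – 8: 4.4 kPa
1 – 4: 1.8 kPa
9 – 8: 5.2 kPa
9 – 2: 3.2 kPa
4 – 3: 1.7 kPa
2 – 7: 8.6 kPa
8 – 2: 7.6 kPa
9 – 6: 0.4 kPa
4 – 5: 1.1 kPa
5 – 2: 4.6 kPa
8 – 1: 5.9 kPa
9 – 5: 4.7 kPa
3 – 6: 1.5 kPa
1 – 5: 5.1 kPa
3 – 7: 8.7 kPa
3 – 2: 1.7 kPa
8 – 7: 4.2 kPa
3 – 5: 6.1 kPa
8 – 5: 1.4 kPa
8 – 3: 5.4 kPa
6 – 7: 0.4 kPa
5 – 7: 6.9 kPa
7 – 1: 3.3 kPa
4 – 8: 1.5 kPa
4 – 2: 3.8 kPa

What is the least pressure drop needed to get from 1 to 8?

3.3 kPa

Shortest distances from 1:
1: 0
4: 1.8  (via 1)
5: 2.9  (via 4)
7: 3.3  (via 1)
8: 3.3  (via 4)
Shortest route: 1–4–8 = 3.3 kPa.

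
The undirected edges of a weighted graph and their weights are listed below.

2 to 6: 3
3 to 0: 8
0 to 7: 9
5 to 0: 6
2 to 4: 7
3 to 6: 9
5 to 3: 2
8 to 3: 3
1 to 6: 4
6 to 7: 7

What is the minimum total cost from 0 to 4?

26

Enumerating some paths:
0 - 5 - 3 - 6 - 2 - 4: 6+2+9+3+7 = 27
0 - 7 - 6 - 2 - 4: 9+7+3+7 = 26
The minimum is 26 via 0 - 7 - 6 - 2 - 4.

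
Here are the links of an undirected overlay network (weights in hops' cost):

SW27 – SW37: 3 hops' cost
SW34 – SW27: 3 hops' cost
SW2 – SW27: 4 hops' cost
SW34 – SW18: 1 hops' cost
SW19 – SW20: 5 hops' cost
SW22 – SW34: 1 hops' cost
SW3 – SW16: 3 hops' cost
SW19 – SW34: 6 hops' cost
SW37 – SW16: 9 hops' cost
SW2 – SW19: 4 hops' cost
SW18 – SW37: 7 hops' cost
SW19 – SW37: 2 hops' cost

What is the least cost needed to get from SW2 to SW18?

8 hops' cost

Settle nodes by increasing distance from SW2:
SW2: 0
SW19: 4  (via SW2)
SW27: 4  (via SW2)
SW37: 6  (via SW19)
SW34: 7  (via SW27)
SW22: 8  (via SW34)
SW18: 8  (via SW34)
Shortest route: SW2 → SW27 → SW34 → SW18 = 8 hops' cost.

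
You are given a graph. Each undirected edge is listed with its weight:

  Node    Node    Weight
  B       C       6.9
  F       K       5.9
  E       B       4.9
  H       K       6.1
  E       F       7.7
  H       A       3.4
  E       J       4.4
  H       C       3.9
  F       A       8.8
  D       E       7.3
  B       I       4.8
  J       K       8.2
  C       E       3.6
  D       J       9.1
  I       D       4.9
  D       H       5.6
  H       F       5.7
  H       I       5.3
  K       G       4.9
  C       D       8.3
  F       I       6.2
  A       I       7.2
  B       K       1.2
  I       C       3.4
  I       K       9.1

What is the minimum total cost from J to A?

15.3

Compare a few routes:
J–D–H–A: 9.1+5.6+3.4 = 18.1
J–K–H–A: 8.2+6.1+3.4 = 17.7
J–E–C–H–A: 4.4+3.6+3.9+3.4 = 15.3
Cheapest is J–E–C–H–A at 15.3.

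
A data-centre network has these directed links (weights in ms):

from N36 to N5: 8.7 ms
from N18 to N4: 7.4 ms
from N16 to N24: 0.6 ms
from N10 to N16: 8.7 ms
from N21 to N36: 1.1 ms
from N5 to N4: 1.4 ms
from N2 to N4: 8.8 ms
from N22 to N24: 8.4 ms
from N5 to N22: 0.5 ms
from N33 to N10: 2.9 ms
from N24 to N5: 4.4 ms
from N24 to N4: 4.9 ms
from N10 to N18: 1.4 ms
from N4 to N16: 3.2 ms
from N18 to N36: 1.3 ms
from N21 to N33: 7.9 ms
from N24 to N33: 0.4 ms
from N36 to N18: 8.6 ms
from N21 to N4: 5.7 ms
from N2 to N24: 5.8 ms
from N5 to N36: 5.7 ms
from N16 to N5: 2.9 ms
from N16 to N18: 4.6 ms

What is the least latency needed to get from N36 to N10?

17.2 ms

Settle nodes by increasing distance from N36:
N36: 0
N18: 8.6  (via N36)
N5: 8.7  (via N36)
N22: 9.2  (via N5)
N4: 10.1  (via N5)
N16: 13.3  (via N4)
N24: 13.9  (via N16)
N33: 14.3  (via N24)
N10: 17.2  (via N33)
Shortest route: N36–N5–N4–N16–N24–N33–N10 = 17.2 ms.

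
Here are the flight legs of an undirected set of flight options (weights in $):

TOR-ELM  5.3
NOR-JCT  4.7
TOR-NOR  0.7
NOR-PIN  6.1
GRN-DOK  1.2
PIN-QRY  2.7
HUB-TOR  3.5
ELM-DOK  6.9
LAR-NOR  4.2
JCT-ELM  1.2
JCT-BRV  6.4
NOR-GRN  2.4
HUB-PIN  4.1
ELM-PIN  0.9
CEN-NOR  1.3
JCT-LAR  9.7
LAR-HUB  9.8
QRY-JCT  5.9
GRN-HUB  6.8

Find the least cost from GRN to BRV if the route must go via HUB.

Shortest GRN→HUB: GRN–NOR–TOR–HUB = 6.6
Shortest HUB→BRV: HUB–PIN–ELM–JCT–BRV = 12.6
Total via HUB: 6.6 + 12.6 = $19.2.

$19.2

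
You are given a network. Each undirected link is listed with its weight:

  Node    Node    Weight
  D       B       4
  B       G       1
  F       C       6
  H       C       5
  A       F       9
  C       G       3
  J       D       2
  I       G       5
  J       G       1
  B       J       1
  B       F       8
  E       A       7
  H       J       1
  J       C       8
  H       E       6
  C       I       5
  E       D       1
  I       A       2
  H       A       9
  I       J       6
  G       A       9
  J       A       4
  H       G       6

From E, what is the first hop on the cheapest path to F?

D

Compare a few routes:
E → D → J → G → B → F: 1+2+1+1+8 = 13
E → D → J → B → F: 1+2+1+8 = 12
E → D → J → G → C → F: 1+2+1+3+6 = 13
E → D → B → F: 1+4+8 = 13
Cheapest is E → D → J → B → F at 12.
So from E the first move is to D.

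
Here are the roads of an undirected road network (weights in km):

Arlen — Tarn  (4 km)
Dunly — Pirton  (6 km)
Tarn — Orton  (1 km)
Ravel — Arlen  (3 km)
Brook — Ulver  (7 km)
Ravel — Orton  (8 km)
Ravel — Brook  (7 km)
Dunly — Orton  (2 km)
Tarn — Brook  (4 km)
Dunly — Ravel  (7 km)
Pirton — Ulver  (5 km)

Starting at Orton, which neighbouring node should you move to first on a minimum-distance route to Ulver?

Candidate routes:
Orton–Tarn–Brook–Ulver: 1+4+7 = 12
Orton–Tarn–Arlen–Ravel–Brook–Ulver: 1+4+3+7+7 = 22
Orton–Dunly–Pirton–Ulver: 2+6+5 = 13
The minimum is 12 km via Orton–Tarn–Brook–Ulver.
So from Orton the first move is to Tarn.

Tarn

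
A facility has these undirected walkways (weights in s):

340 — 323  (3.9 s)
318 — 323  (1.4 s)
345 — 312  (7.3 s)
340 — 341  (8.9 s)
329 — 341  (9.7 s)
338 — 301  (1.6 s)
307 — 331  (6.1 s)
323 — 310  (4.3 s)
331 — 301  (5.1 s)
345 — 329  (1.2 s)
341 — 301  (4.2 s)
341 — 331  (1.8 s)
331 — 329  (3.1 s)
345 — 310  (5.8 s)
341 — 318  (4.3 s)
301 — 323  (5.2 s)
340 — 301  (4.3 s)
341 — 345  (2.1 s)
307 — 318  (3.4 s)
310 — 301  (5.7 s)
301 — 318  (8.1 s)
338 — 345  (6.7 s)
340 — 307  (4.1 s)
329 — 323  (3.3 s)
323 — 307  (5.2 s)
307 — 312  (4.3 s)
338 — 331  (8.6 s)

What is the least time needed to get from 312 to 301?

Enumerating some paths:
312 → 345 → 341 → 301: 7.3+2.1+4.2 = 13.6
312 → 307 → 318 → 323 → 301: 4.3+3.4+1.4+5.2 = 14.3
312 → 307 → 340 → 301: 4.3+4.1+4.3 = 12.7
312 → 307 → 323 → 301: 4.3+5.2+5.2 = 14.7
Cheapest is 312 → 307 → 340 → 301 at 12.7 s.

12.7 s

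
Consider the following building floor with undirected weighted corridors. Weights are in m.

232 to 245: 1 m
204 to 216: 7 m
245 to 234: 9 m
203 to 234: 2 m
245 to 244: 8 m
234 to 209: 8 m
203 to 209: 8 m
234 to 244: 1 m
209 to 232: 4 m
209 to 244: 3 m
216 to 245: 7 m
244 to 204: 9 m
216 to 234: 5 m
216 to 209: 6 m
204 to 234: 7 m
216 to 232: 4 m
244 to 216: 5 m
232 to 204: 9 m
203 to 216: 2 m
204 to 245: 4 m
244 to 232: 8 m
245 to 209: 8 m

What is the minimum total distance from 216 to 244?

5 m

Running Dijkstra from 216:
216: 0
203: 2  (via 216)
232: 4  (via 216)
234: 4  (via 203)
244: 5  (via 216)
Shortest route: 216 → 244 = 5 m.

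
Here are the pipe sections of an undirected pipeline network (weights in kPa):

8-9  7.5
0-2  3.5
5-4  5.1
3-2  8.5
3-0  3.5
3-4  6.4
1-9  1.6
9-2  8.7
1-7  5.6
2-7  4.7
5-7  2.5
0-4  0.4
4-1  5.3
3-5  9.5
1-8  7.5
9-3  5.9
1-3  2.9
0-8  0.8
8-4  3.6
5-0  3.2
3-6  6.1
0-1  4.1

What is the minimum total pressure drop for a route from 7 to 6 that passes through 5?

Best 7 to 5: 7 → 5 costing 2.5
Best 5 to 6: 5 → 0 → 3 → 6 costing 12.8
Total via 5: 2.5 + 12.8 = 15.3 kPa.

15.3 kPa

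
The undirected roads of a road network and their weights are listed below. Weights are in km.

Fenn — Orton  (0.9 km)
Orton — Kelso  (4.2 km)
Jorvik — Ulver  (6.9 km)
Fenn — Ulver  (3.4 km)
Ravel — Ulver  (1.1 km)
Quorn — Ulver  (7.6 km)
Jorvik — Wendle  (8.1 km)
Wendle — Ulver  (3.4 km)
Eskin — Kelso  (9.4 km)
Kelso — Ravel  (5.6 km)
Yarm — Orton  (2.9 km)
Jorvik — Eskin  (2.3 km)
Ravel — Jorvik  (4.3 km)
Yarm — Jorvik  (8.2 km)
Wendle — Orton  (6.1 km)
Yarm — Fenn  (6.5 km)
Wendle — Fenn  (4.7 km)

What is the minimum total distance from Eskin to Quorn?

15.3 km

Running Dijkstra from Eskin:
Eskin: 0
Jorvik: 2.3  (via Eskin)
Ravel: 6.6  (via Jorvik)
Ulver: 7.7  (via Ravel)
Kelso: 9.4  (via Eskin)
Wendle: 10.4  (via Jorvik)
Yarm: 10.5  (via Jorvik)
Fenn: 11.1  (via Ulver)
Orton: 12  (via Fenn)
Quorn: 15.3  (via Ulver)
Shortest route: Eskin → Jorvik → Ravel → Ulver → Quorn = 15.3 km.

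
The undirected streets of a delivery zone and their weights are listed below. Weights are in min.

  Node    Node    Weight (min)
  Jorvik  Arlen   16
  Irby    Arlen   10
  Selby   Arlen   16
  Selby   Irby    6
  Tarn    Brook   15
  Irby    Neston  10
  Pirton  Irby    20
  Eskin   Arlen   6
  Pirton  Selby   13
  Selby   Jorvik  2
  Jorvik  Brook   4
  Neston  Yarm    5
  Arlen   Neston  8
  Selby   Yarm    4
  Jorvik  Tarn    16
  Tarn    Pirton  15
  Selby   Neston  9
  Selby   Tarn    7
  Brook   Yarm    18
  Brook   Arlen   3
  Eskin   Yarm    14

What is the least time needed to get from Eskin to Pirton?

28 min

Compare a few routes:
Eskin → Arlen → Selby → Pirton: 6+16+13 = 35
Eskin → Arlen → Brook → Jorvik → Selby → Pirton: 6+3+4+2+13 = 28
Eskin → Yarm → Selby → Pirton: 14+4+13 = 31
The minimum is 28 min via Eskin → Arlen → Brook → Jorvik → Selby → Pirton.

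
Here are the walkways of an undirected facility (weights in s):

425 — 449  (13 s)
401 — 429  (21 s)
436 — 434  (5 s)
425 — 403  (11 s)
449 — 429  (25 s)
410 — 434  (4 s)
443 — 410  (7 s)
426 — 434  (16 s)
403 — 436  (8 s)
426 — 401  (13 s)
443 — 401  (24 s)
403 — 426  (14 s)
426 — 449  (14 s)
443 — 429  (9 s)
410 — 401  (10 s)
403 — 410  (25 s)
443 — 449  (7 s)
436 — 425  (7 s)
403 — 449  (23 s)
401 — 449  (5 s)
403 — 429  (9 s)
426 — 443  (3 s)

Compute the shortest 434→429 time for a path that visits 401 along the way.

Shortest 434→401: 434–410–401 = 14
Best 401 to 429: 401–429 costing 21
Total via 401: 14 + 21 = 35 s.

35 s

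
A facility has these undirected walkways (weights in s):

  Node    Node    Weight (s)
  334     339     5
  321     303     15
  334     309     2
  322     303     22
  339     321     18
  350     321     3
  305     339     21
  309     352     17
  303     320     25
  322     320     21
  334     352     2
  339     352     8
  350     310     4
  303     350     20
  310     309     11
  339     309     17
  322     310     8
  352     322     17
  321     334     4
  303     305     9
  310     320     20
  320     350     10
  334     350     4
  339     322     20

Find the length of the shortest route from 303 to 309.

21 s

Enumerating some paths:
303–321–334–309: 15+4+2 = 21
303–350–334–309: 20+4+2 = 26
303–321–350–334–309: 15+3+4+2 = 24
Cheapest is 303–321–334–309 at 21 s.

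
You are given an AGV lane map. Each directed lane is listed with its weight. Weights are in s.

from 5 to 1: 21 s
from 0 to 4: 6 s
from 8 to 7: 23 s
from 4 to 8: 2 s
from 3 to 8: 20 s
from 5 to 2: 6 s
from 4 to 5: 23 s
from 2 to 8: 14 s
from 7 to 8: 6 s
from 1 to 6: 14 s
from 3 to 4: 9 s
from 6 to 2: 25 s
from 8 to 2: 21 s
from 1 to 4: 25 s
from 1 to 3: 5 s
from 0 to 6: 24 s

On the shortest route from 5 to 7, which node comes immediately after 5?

Enumerating some paths:
5–1–3–4–8–7: 21+5+9+2+23 = 60
5–1–3–8–7: 21+5+20+23 = 69
5–2–8–7: 6+14+23 = 43
Cheapest is 5–2–8–7 at 43 s.
So from 5 the first move is to 2.

2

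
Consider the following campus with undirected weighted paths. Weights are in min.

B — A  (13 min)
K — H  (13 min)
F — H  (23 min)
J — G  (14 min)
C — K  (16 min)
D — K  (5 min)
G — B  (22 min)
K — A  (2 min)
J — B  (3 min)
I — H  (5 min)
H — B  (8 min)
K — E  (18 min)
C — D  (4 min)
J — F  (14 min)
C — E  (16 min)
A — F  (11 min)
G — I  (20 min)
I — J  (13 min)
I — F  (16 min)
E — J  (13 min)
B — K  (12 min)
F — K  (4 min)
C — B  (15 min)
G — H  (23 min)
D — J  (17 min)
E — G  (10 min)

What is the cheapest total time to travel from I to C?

27 min

Candidate routes:
I - J - B - C: 13+3+15 = 31
I - F - K - D - C: 16+4+5+4 = 29
I - H - B - C: 5+8+15 = 28
I - H - K - D - C: 5+13+5+4 = 27
The minimum is 27 min via I - H - K - D - C.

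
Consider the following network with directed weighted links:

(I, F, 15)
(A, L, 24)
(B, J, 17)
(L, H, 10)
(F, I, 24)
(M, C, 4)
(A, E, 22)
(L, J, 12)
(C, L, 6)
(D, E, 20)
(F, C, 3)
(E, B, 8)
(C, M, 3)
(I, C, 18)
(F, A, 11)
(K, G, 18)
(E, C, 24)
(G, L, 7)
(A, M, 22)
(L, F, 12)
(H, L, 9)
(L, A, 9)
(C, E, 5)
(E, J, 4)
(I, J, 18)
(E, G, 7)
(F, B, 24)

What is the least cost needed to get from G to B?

Settle nodes by increasing distance from G:
G: 0
L: 7  (via G)
A: 16  (via L)
H: 17  (via L)
F: 19  (via L)
J: 19  (via L)
C: 22  (via F)
M: 25  (via C)
E: 27  (via C)
B: 35  (via E)
Shortest route: G–L–F–C–E–B = 35.

35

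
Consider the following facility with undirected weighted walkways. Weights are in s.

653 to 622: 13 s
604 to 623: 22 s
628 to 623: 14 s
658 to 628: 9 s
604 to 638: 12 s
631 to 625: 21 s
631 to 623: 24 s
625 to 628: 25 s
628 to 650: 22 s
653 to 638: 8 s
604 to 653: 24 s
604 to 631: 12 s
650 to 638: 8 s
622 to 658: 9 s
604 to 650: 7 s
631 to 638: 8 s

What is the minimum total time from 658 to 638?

30 s

Enumerating some paths:
658–628–650–604–638: 9+22+7+12 = 50
658–628–650–638: 9+22+8 = 39
658–622–653–638: 9+13+8 = 30
The minimum is 30 s via 658–622–653–638.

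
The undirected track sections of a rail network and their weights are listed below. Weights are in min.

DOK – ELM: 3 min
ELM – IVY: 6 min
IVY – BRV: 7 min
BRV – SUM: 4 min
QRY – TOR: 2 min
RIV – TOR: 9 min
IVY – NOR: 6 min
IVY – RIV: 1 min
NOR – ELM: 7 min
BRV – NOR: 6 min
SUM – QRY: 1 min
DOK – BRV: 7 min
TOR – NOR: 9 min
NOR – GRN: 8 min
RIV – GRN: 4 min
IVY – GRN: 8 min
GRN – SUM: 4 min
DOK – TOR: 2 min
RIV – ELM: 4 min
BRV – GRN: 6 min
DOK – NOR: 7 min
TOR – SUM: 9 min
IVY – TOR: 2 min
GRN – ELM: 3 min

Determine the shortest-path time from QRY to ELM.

7 min

Settle nodes by increasing distance from QRY:
QRY: 0
SUM: 1  (via QRY)
TOR: 2  (via QRY)
DOK: 4  (via TOR)
IVY: 4  (via TOR)
BRV: 5  (via SUM)
GRN: 5  (via SUM)
RIV: 5  (via IVY)
ELM: 7  (via DOK)
Shortest route: QRY → TOR → DOK → ELM = 7 min.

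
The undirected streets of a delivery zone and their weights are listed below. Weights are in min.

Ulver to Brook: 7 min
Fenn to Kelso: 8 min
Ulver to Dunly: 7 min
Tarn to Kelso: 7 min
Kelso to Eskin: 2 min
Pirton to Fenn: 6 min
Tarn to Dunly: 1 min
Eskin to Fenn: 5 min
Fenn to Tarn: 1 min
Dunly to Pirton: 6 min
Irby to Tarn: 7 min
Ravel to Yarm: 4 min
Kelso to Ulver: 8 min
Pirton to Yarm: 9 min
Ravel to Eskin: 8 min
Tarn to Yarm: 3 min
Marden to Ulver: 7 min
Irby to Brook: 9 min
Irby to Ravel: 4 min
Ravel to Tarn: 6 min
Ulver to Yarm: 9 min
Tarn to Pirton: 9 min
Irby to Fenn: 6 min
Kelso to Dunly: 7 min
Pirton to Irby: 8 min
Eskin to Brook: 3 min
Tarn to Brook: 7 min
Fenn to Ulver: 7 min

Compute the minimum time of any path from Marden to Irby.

Running Dijkstra from Marden:
Marden: 0
Ulver: 7  (via Marden)
Brook: 14  (via Ulver)
Dunly: 14  (via Ulver)
Fenn: 14  (via Ulver)
Kelso: 15  (via Ulver)
Tarn: 15  (via Dunly)
Yarm: 16  (via Ulver)
Eskin: 17  (via Brook)
Ravel: 20  (via Yarm)
Irby: 20  (via Fenn)
Shortest route: Marden → Ulver → Fenn → Irby = 20 min.

20 min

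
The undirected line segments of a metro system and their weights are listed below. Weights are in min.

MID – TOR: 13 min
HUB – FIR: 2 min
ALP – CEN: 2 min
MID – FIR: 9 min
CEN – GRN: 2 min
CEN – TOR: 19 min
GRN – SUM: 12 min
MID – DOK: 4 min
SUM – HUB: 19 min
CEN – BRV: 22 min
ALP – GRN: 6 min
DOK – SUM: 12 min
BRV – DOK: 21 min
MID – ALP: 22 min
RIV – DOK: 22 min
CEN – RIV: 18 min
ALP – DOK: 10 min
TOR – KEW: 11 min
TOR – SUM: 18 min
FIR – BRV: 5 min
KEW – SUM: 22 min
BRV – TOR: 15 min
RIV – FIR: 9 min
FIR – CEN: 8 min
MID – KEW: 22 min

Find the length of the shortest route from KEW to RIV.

Compare a few routes:
KEW → MID → FIR → RIV: 22+9+9 = 40
KEW → TOR → MID → FIR → RIV: 11+13+9+9 = 42
KEW → TOR → CEN → FIR → RIV: 11+19+8+9 = 47
Cheapest is KEW → MID → FIR → RIV at 40 min.

40 min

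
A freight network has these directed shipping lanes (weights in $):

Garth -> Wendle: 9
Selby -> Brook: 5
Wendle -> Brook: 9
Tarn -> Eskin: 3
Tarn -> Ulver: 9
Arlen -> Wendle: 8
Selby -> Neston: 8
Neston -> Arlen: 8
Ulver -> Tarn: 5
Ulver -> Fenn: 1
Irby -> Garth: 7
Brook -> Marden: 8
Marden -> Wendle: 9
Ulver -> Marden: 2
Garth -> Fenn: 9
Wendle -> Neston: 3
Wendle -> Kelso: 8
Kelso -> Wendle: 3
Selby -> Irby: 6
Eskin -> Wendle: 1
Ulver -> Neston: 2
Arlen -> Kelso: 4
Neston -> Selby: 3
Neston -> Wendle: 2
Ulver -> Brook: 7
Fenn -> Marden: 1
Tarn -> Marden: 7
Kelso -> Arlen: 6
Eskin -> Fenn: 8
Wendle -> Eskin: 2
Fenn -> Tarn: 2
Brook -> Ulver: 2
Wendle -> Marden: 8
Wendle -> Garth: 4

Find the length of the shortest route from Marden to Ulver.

$20

Running Dijkstra from Marden:
Marden: 0
Wendle: 9  (via Marden)
Eskin: 11  (via Wendle)
Neston: 12  (via Wendle)
Garth: 13  (via Wendle)
Selby: 15  (via Neston)
Kelso: 17  (via Wendle)
Brook: 18  (via Wendle)
Fenn: 19  (via Eskin)
Ulver: 20  (via Brook)
Shortest route: Marden–Wendle–Brook–Ulver = $20.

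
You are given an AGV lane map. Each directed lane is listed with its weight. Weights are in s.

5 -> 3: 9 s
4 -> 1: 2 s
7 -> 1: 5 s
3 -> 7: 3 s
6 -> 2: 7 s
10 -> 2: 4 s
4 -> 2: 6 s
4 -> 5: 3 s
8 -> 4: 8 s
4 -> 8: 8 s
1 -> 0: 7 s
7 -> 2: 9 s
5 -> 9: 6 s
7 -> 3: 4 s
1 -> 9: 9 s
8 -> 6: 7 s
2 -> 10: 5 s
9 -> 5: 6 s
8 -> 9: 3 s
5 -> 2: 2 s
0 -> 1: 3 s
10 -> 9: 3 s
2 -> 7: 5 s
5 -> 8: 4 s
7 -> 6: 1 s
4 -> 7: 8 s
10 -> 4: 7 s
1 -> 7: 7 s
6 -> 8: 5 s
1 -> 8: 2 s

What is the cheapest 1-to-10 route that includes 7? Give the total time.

Shortest 1→7: 1 → 7 = 7
Shortest 7→10: 7 → 6 → 2 → 10 = 13
Total via 7: 7 + 13 = 20 s.

20 s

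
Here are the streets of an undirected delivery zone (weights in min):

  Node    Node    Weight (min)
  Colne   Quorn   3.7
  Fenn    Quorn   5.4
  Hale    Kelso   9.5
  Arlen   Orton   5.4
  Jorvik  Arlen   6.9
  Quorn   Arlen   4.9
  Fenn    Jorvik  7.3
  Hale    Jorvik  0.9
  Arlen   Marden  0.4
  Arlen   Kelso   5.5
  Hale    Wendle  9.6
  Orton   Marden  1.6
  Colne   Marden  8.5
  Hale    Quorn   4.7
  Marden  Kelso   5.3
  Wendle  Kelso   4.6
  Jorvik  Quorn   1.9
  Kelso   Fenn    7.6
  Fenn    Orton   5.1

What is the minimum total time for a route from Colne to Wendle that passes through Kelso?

18.4 min

Shortest Colne→Kelso: Colne–Marden–Kelso = 13.8
Shortest Kelso→Wendle: Kelso–Wendle = 4.6
Total via Kelso: 13.8 + 4.6 = 18.4 min.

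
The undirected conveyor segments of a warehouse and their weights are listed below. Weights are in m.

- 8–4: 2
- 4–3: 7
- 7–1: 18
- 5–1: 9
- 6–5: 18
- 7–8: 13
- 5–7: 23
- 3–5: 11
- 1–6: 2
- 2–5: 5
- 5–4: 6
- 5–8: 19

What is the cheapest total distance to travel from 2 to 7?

26 m

Compare a few routes:
2 - 5 - 4 - 8 - 7: 5+6+2+13 = 26
2 - 5 - 1 - 7: 5+9+18 = 32
2 - 5 - 8 - 7: 5+19+13 = 37
2 - 5 - 7: 5+23 = 28
The minimum is 26 m via 2 - 5 - 4 - 8 - 7.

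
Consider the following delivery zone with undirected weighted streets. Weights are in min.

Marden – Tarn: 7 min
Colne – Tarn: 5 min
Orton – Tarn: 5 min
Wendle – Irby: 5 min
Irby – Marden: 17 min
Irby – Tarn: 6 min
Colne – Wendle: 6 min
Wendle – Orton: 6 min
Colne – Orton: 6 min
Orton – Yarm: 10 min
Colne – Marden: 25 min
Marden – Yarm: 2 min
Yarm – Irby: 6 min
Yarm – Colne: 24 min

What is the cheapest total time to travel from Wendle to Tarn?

Running Dijkstra from Wendle:
Wendle: 0
Irby: 5  (via Wendle)
Colne: 6  (via Wendle)
Orton: 6  (via Wendle)
Yarm: 11  (via Irby)
Tarn: 11  (via Irby)
Shortest route: Wendle–Irby–Tarn = 11 min.

11 min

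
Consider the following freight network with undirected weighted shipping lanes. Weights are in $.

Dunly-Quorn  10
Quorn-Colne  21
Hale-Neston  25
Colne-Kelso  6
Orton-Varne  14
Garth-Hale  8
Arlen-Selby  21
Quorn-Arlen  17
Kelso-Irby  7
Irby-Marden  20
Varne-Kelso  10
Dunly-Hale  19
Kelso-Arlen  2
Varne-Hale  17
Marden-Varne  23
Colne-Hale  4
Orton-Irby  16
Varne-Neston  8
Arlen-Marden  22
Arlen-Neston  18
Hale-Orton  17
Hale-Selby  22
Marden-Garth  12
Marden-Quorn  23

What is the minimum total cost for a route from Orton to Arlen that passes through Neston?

$40

Shortest Orton→Neston: Orton–Varne–Neston = 22
Best Neston to Arlen: Neston–Arlen costing 18
Total via Neston: 22 + 18 = $40.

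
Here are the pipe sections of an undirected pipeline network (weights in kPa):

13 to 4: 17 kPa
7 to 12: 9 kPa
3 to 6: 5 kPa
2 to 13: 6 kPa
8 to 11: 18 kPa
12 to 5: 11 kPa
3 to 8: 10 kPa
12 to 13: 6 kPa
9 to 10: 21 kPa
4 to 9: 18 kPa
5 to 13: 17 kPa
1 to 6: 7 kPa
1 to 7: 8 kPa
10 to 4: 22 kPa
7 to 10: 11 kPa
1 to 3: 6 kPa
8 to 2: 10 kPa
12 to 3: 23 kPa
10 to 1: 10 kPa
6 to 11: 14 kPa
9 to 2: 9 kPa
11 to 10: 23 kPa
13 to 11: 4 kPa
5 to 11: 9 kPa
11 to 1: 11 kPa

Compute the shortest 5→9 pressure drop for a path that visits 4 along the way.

48 kPa

Best 5 to 4: 5 → 11 → 13 → 4 costing 30
Shortest 4→9: 4 → 9 = 18
Total via 4: 30 + 18 = 48 kPa.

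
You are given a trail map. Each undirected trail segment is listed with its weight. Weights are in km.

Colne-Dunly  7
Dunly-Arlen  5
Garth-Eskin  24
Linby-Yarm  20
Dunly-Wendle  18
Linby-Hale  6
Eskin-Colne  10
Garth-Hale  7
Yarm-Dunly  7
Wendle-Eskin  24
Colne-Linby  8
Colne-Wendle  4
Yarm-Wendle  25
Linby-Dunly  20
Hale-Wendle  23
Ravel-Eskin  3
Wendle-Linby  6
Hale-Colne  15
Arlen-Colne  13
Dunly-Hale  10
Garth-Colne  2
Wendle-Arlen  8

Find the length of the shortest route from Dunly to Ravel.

20 km

Candidate routes:
Dunly - Arlen - Wendle - Colne - Eskin - Ravel: 5+8+4+10+3 = 30
Dunly - Colne - Eskin - Ravel: 7+10+3 = 20
Dunly - Arlen - Colne - Eskin - Ravel: 5+13+10+3 = 31
The minimum is 20 km via Dunly - Colne - Eskin - Ravel.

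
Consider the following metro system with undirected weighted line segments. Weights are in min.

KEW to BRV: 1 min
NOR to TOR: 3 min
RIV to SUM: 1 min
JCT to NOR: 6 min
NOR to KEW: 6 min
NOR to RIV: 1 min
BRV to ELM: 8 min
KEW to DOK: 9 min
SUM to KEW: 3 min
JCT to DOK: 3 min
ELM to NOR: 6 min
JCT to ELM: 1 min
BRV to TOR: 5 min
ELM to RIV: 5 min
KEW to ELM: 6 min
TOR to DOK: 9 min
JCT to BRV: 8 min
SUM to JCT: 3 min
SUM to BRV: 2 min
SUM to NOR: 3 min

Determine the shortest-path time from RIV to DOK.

Settle nodes by increasing distance from RIV:
RIV: 0
NOR: 1  (via RIV)
SUM: 1  (via RIV)
BRV: 3  (via SUM)
KEW: 4  (via SUM)
TOR: 4  (via NOR)
JCT: 4  (via SUM)
ELM: 5  (via RIV)
DOK: 7  (via JCT)
Shortest route: RIV–SUM–JCT–DOK = 7 min.

7 min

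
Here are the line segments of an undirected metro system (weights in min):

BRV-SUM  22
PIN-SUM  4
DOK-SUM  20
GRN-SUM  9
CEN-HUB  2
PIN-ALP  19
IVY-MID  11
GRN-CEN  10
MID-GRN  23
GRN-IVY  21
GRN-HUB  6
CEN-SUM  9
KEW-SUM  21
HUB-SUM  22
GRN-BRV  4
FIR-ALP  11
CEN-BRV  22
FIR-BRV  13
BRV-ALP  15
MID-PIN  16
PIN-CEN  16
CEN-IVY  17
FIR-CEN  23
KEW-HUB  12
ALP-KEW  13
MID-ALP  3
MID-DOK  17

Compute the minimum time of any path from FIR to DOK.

Enumerating some paths:
FIR–BRV–GRN–SUM–DOK: 13+4+9+20 = 46
FIR–ALP–MID–DOK: 11+3+17 = 31
Cheapest is FIR–ALP–MID–DOK at 31 min.

31 min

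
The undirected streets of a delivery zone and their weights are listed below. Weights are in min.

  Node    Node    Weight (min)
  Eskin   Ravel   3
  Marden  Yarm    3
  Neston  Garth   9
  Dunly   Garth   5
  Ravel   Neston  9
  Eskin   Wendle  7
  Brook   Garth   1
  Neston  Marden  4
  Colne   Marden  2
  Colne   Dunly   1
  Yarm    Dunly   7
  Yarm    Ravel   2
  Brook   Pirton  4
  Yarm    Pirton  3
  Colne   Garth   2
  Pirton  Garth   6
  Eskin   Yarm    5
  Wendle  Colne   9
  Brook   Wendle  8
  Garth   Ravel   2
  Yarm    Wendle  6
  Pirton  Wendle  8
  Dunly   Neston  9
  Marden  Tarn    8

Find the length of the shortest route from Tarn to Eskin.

Running Dijkstra from Tarn:
Tarn: 0
Marden: 8  (via Tarn)
Colne: 10  (via Marden)
Yarm: 11  (via Marden)
Dunly: 11  (via Colne)
Garth: 12  (via Colne)
Neston: 12  (via Marden)
Ravel: 13  (via Yarm)
Brook: 13  (via Garth)
Pirton: 14  (via Yarm)
Eskin: 16  (via Yarm)
Shortest route: Tarn–Marden–Yarm–Eskin = 16 min.

16 min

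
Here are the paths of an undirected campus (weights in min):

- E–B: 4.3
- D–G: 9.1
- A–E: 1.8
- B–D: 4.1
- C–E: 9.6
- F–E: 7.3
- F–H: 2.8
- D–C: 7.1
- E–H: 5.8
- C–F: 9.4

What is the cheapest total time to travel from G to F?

Candidate routes:
G - D - B - E - F: 9.1+4.1+4.3+7.3 = 24.8
G - D - C - F: 9.1+7.1+9.4 = 25.6
Cheapest is G - D - B - E - F at 24.8 min.

24.8 min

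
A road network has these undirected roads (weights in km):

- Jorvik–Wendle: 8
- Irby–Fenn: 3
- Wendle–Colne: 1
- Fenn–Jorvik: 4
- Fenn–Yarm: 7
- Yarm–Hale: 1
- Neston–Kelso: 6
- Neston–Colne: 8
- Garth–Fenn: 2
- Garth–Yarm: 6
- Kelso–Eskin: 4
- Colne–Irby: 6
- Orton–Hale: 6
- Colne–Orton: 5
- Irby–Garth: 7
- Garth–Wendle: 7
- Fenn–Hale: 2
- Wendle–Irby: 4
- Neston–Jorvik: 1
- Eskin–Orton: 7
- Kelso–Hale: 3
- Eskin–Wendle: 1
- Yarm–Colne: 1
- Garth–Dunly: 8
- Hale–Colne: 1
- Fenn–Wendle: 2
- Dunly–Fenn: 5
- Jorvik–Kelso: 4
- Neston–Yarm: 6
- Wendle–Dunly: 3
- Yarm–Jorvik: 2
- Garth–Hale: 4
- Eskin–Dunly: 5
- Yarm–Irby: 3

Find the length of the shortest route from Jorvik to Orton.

8 km

Running Dijkstra from Jorvik:
Jorvik: 0
Neston: 1  (via Jorvik)
Yarm: 2  (via Jorvik)
Colne: 3  (via Yarm)
Hale: 3  (via Yarm)
Kelso: 4  (via Jorvik)
Wendle: 4  (via Colne)
Fenn: 4  (via Jorvik)
Irby: 5  (via Yarm)
Eskin: 5  (via Wendle)
Garth: 6  (via Fenn)
Dunly: 7  (via Wendle)
Orton: 8  (via Colne)
Shortest route: Jorvik → Yarm → Colne → Orton = 8 km.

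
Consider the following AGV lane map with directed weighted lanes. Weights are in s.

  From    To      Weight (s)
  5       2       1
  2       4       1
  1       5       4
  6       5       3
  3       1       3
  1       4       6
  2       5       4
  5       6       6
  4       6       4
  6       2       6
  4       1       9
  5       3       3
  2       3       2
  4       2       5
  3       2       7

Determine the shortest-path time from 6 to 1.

9 s

Running Dijkstra from 6:
6: 0
5: 3  (via 6)
2: 4  (via 5)
4: 5  (via 2)
3: 6  (via 5)
1: 9  (via 3)
Shortest route: 6 → 5 → 3 → 1 = 9 s.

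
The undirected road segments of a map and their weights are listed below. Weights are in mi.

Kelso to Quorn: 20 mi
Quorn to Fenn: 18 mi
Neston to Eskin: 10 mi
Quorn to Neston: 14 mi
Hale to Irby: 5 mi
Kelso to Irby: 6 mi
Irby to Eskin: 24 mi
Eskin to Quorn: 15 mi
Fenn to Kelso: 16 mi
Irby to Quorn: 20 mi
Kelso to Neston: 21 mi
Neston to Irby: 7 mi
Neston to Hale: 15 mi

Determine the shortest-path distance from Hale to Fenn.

27 mi

Settle nodes by increasing distance from Hale:
Hale: 0
Irby: 5  (via Hale)
Kelso: 11  (via Irby)
Neston: 12  (via Irby)
Eskin: 22  (via Neston)
Quorn: 25  (via Irby)
Fenn: 27  (via Kelso)
Shortest route: Hale → Irby → Kelso → Fenn = 27 mi.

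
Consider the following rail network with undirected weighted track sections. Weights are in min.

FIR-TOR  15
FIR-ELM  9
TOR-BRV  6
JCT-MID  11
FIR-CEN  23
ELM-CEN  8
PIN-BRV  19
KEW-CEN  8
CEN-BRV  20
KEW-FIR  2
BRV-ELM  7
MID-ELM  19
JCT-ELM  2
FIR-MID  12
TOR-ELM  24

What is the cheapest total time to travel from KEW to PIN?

Compare a few routes:
KEW → FIR → TOR → BRV → PIN: 2+15+6+19 = 42
KEW → FIR → ELM → BRV → PIN: 2+9+7+19 = 37
Cheapest is KEW → FIR → ELM → BRV → PIN at 37 min.

37 min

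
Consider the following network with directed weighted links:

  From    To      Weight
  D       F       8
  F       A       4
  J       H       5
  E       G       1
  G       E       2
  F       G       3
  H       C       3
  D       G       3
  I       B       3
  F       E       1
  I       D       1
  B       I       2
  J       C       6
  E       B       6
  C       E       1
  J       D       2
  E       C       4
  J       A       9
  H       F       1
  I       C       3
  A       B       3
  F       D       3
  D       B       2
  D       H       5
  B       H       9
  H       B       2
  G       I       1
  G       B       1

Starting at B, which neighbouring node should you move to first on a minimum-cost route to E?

Compare a few routes:
B → I → C → E: 2+3+1 = 6
B → I → D → G → E: 2+1+3+2 = 8
The minimum is 6 via B → I → C → E.
So from B the first move is to I.

I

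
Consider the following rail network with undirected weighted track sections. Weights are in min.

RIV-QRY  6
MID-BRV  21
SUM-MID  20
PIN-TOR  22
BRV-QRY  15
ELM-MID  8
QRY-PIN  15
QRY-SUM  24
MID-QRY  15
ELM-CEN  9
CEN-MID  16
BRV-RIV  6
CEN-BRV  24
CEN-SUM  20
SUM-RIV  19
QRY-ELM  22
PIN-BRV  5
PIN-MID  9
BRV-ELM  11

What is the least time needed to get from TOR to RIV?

Enumerating some paths:
TOR–PIN–QRY–RIV: 22+15+6 = 43
TOR–PIN–BRV–RIV: 22+5+6 = 33
Cheapest is TOR–PIN–BRV–RIV at 33 min.

33 min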